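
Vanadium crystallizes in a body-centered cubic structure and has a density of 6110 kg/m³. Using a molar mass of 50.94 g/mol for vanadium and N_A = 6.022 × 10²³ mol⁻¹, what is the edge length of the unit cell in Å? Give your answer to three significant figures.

3.03 Å

With Z = 2 atoms per BCC cell, a³ = Z·M/(N_A·ρ) = 2 × 50.94 / (6.022 × 10²³ × 6.110 g/cm³) = 2.769 × 10^-23 cm³.
a = (2.769 × 10^-23)^(1/3) = 3.025 × 10^-8 cm = 3.03 Å.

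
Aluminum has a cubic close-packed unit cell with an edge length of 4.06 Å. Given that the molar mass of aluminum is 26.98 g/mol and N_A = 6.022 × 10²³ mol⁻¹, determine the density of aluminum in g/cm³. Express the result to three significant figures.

An FCC unit cell contains Z = 4 atoms.
Cell volume: a³ = (4.06 Å)³ = (4.060 × 10^-8 cm)³ = 6.692 × 10^-23 cm³.
ρ = Z·M/(N_A·a³) = 4 × 26.98 / (6.022 × 10²³ × 6.692 × 10^-23) = 2.678 g/cm³.

2.68 g/cm³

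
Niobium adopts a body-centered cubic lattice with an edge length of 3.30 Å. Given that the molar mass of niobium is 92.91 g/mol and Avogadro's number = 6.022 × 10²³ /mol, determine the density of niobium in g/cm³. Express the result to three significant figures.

8.59 g/cm³

A BCC unit cell contains Z = 2 atoms.
Cell volume: a³ = (3.30 Å)³ = (3.300 × 10^-8 cm)³ = 3.594 × 10^-23 cm³.
ρ = Z·M/(N_A·a³) = 2 × 92.91 / (6.022 × 10²³ × 3.594 × 10^-23) = 8.586 g/cm³.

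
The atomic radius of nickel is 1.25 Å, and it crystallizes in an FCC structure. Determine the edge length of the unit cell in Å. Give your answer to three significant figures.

3.54 Å

In an FCC lattice, atoms touch along the face diagonal, so √2·a = 4r.
a = 4r/√2 = 4 × 1.25 / 1.4142 = 3.54 Å.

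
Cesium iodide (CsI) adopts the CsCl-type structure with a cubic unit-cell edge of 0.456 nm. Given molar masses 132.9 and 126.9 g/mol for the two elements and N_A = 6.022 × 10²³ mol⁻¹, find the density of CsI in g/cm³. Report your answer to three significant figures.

4.55 g/cm³

The CsCl-type structure contains Z = 1 formula unit per cell; M(CsI) = 132.9 + 126.9 = 259.8 g/mol.
a³ = (4.560 × 10^-8 cm)³ = 9.482 × 10^-23 cm³.
ρ = 1 × 259.8 / (6.022 × 10²³ × 9.482 × 10^-23) = 4.550 g/cm³.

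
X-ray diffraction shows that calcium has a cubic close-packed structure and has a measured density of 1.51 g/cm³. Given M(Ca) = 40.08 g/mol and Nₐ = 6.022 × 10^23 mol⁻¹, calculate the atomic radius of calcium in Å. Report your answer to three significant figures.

For an FCC cell (Z = 4), a³ = Z·M/(N_A·ρ) = 4 × 40.08 / (6.022 × 10²³ × 1.510) = 1.763 × 10^-22 cm³, so a = 5.607 × 10^-8 cm = 5.607 Å.
Atoms touch along the face diagonal, so √2·a = 4r, so r = 0.3536 × a = 1.98 Å.

1.98 Å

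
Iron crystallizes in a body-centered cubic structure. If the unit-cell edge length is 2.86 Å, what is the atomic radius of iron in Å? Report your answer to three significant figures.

In a BCC lattice, atoms touch along the body diagonal, so √3·a = 4r.
r = √3·a/4 = 1.7321 × 2.86 / 4 = 1.24 Å.

1.24 Å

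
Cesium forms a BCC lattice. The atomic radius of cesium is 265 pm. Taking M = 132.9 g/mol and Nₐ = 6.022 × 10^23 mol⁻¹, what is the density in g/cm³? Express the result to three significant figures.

1.93 g/cm³

In a BCC lattice, atoms touch along the body diagonal, so √3·a = 4r, giving a = 612.0 pm = 6.120 × 10^-8 cm.
With Z = 2, ρ = Z·M/(N_A·a³) = 2 × 132.9 / (6.022 × 10²³ × 2.292 × 10^-22) = 1.926 g/cm³.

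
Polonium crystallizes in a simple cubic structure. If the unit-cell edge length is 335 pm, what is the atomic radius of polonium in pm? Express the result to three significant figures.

168 pm

In a simple cubic lattice, atoms touch along the cell edge, so a = 2r.
r = a/2 = 335/2 = 168 pm.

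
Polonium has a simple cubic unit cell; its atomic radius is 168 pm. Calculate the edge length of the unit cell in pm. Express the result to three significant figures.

336 pm

In a simple cubic lattice, atoms touch along the cell edge, so a = 2r.
a = 2r = 2 × 168 = 336 pm.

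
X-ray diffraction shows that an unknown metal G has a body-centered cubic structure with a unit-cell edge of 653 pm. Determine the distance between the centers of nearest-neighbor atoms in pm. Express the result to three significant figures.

566 pm

In a BCC structure, atoms touch along the body diagonal, so √3·a = 4r; the nearest-neighbor distance equals 2r = 0.8660·a.
d = 0.8660 × 653 = 566 pm.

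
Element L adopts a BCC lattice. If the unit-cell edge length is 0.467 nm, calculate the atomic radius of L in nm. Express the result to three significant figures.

0.202 nm

In a BCC lattice, atoms touch along the body diagonal, so √3·a = 4r.
r = √3·a/4 = 1.7321 × 0.467 / 4 = 0.202 nm.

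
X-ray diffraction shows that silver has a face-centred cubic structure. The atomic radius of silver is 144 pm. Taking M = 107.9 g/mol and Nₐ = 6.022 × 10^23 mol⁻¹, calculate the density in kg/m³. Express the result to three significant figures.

10600 kg/m³

In an FCC lattice, atoms touch along the face diagonal, so √2·a = 4r, giving a = 407.3 pm = 4.073 × 10^-8 cm.
With Z = 4, ρ = Z·M/(N_A·a³) = 4 × 107.9 / (6.022 × 10²³ × 6.757 × 10^-23) = 10.61 g/cm³ = 10600 kg/m³.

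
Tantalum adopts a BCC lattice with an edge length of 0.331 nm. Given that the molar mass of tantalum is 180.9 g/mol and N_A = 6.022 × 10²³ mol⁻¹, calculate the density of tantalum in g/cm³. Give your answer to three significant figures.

16.6 g/cm³

A BCC unit cell contains Z = 2 atoms.
Cell volume: a³ = (0.331 nm)³ = (3.310 × 10^-8 cm)³ = 3.626 × 10^-23 cm³.
ρ = Z·M/(N_A·a³) = 2 × 180.9 / (6.022 × 10²³ × 3.626 × 10^-23) = 16.57 g/cm³.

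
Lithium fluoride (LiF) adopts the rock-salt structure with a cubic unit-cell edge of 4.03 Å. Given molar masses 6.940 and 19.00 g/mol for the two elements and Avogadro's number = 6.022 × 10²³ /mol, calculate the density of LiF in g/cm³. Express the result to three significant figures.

The rock-salt structure contains Z = 4 formula units per cell; M(LiF) = 6.940 + 19.00 = 25.94 g/mol.
a³ = (4.030 × 10^-8 cm)³ = 6.545 × 10^-23 cm³.
ρ = 4 × 25.94 / (6.022 × 10²³ × 6.545 × 10^-23) = 2.633 g/cm³.

2.63 g/cm³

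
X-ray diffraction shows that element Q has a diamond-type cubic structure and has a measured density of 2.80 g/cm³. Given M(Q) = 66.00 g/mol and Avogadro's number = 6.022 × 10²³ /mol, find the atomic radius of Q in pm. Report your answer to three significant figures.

147 pm

For a diamond cubic cell (Z = 8), a³ = Z·M/(N_A·ρ) = 8 × 66.00 / (6.022 × 10²³ × 2.800) = 3.131 × 10^-22 cm³, so a = 6.791 × 10^-8 cm = 679.1 pm.
Nearest neighbors lie along the body diagonal with √3·a = 8r, so r = 0.2165 × a = 147 pm.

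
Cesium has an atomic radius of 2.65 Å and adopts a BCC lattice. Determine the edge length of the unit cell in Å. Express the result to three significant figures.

In a BCC lattice, atoms touch along the body diagonal, so √3·a = 4r.
a = 4r/√3 = 4 × 2.65 / 1.7321 = 6.12 Å.

6.12 Å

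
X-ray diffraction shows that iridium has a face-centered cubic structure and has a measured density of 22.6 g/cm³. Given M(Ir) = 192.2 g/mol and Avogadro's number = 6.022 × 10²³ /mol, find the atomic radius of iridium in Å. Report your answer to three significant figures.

For an FCC cell (Z = 4), a³ = Z·M/(N_A·ρ) = 4 × 192.2 / (6.022 × 10²³ × 22.60) = 5.649 × 10^-23 cm³, so a = 3.837 × 10^-8 cm = 3.837 Å.
Atoms touch along the face diagonal, so √2·a = 4r, so r = 0.3536 × a = 1.36 Å.

1.36 Å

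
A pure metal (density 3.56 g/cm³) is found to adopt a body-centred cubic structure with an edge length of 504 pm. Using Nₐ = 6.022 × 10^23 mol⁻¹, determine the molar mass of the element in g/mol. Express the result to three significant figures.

137 g/mol

A BCC cell has Z = 2 atoms; a = 5.040 × 10^-8 cm.
M = ρ·N_A·a³/Z = 3.56 × 6.022 × 10²³ × 1.280 × 10^-22 / 2 = 137 g/mol.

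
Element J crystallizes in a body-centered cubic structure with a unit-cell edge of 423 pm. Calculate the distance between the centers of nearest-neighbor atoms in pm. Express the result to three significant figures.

366 pm

In a BCC structure, atoms touch along the body diagonal, so √3·a = 4r; the nearest-neighbor distance equals 2r = 0.8660·a.
d = 0.8660 × 423 = 366 pm.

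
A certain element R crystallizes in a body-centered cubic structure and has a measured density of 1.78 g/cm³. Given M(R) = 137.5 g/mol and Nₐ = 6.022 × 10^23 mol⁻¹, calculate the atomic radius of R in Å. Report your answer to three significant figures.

2.75 Å

For a BCC cell (Z = 2), a³ = Z·M/(N_A·ρ) = 2 × 137.5 / (6.022 × 10²³ × 1.780) = 2.565 × 10^-22 cm³, so a = 6.354 × 10^-8 cm = 6.354 Å.
Atoms touch along the body diagonal, so √3·a = 4r, so r = 0.4330 × a = 2.75 Å.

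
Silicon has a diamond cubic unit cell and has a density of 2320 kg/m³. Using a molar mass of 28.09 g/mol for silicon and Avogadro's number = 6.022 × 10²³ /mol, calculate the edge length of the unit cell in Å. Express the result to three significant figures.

With Z = 8 atoms per diamond cubic cell, a³ = Z·M/(N_A·ρ) = 8 × 28.09 / (6.022 × 10²³ × 2.320 g/cm³) = 1.608 × 10^-22 cm³.
a = (1.608 × 10^-22)^(1/3) = 5.438 × 10^-8 cm = 5.44 Å.

5.44 Å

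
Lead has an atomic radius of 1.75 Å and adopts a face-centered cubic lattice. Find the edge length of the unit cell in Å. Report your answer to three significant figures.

4.95 Å

In an FCC lattice, atoms touch along the face diagonal, so √2·a = 4r.
a = 4r/√2 = 4 × 1.75 / 1.4142 = 4.95 Å.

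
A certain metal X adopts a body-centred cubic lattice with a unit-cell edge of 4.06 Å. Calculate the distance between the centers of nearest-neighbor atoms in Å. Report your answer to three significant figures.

3.52 Å

In a BCC structure, atoms touch along the body diagonal, so √3·a = 4r; the nearest-neighbor distance equals 2r = 0.8660·a.
d = 0.8660 × 4.06 = 3.52 Å.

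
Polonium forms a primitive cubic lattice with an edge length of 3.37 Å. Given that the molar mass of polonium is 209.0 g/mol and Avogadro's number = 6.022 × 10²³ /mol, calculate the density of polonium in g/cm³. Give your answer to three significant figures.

A simple cubic unit cell contains Z = 1 atom.
Cell volume: a³ = (3.37 Å)³ = (3.370 × 10^-8 cm)³ = 3.827 × 10^-23 cm³.
ρ = Z·M/(N_A·a³) = 1 × 209.0 / (6.022 × 10²³ × 3.827 × 10^-23) = 9.068 g/cm³.

9.07 g/cm³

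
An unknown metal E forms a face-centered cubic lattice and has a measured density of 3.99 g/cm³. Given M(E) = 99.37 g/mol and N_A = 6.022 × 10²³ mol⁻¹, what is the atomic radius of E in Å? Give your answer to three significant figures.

For an FCC cell (Z = 4), a³ = Z·M/(N_A·ρ) = 4 × 99.37 / (6.022 × 10²³ × 3.990) = 1.654 × 10^-22 cm³, so a = 5.490 × 10^-8 cm = 5.490 Å.
Atoms touch along the face diagonal, so √2·a = 4r, so r = 0.3536 × a = 1.94 Å.

1.94 Å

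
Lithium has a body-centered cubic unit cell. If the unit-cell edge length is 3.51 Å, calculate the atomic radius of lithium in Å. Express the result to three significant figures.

In a BCC lattice, atoms touch along the body diagonal, so √3·a = 4r.
r = √3·a/4 = 1.7321 × 3.51 / 4 = 1.52 Å.

1.52 Å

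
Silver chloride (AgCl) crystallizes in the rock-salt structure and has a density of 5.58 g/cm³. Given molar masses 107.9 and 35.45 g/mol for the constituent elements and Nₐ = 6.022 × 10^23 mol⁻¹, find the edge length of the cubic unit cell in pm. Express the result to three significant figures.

555 pm

M(AgCl) = 143.35 g/mol; Z = 4 formula units per cell.
a³ = Z·M/(N_A·ρ) = 4 × 143.35 / (6.022 × 10²³ × 5.58) = 1.706 × 10^-22 cm³, so a = 5.547 × 10^-8 cm = 555 pm.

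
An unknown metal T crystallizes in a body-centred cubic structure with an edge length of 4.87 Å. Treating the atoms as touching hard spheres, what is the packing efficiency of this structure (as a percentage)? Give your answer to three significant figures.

In a BCC lattice atoms touch along the body diagonal, so √3·a = 4r, so r = 0.4330a = 2.109 Å.
Packing fraction = Z·(4/3)πr³ / a³ = 2 × (4/3)π × (2.109)³ / (4.87)³ = 0.6802 = 68.0%.

68.0%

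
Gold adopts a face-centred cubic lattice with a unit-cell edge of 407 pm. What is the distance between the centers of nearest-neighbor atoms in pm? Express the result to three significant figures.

288 pm

In an FCC structure, atoms touch along the face diagonal, so √2·a = 4r; the nearest-neighbor distance equals 2r = 0.7071·a.
d = 0.7071 × 407 = 288 pm.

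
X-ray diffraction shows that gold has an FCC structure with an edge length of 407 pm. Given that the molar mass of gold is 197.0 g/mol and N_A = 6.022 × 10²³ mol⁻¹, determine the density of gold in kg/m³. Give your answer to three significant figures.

19400 kg/m³

An FCC unit cell contains Z = 4 atoms.
Cell volume: a³ = (407 pm)³ = (4.070 × 10^-8 cm)³ = 6.742 × 10^-23 cm³.
ρ = Z·M/(N_A·a³) = 4 × 197.0 / (6.022 × 10²³ × 6.742 × 10^-23) = 19.41 g/cm³ = 19400 kg/m³.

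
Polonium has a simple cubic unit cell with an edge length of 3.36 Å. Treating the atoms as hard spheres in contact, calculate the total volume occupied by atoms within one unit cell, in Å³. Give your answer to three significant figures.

19.9 Å³

In a simple cubic lattice atoms touch along the cell edge, so a = 2r, so r = 0.5000a = 1.680 Å.
V_atoms = Z × (4/3)πr³ = 1 × (4/3)π × (1.680)³ = 19.9 Å³.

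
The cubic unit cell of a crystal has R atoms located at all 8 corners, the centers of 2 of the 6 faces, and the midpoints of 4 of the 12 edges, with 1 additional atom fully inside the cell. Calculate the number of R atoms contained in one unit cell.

Corner atoms are shared by 8 cells (1/8 each), face atoms by 2 (1/2 each), edge atoms by 4 (1/4 each), interior atoms are unshared.
Net atoms = 8 × 1/8 + 2 × 1/2 + 4 × 1/4 + 1 = 1 + 1 + 1 + 1 = 4.

4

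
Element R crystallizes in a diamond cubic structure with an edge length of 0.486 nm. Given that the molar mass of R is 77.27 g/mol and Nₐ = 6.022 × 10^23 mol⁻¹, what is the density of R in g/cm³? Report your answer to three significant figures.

8.94 g/cm³

A diamond cubic unit cell contains Z = 8 atoms.
Cell volume: a³ = (0.486 nm)³ = (4.860 × 10^-8 cm)³ = 1.148 × 10^-22 cm³.
ρ = Z·M/(N_A·a³) = 8 × 77.27 / (6.022 × 10²³ × 1.148 × 10^-22) = 8.942 g/cm³.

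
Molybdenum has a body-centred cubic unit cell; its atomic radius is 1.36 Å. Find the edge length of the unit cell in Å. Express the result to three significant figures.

3.14 Å

In a BCC lattice, atoms touch along the body diagonal, so √3·a = 4r.
a = 4r/√3 = 4 × 1.36 / 1.7321 = 3.14 Å.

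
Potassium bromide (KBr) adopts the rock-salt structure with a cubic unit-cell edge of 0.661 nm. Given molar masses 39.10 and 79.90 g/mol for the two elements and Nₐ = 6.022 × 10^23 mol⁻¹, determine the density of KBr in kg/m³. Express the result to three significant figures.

The rock-salt structure contains Z = 4 formula units per cell; M(KBr) = 39.10 + 79.90 = 119.0 g/mol.
a³ = (6.610 × 10^-8 cm)³ = 2.888 × 10^-22 cm³.
ρ = 4 × 119.0 / (6.022 × 10²³ × 2.888 × 10^-22) = 2.737 g/cm³ = 2740 kg/m³.

2740 kg/m³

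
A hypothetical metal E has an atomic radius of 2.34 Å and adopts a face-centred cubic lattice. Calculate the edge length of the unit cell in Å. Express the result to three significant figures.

In an FCC lattice, atoms touch along the face diagonal, so √2·a = 4r.
a = 4r/√2 = 4 × 2.34 / 1.4142 = 6.62 Å.

6.62 Å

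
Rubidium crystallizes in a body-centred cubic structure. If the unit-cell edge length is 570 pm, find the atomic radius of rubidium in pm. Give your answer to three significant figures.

In a BCC lattice, atoms touch along the body diagonal, so √3·a = 4r.
r = √3·a/4 = 1.7321 × 570 / 4 = 247 pm.

247 pm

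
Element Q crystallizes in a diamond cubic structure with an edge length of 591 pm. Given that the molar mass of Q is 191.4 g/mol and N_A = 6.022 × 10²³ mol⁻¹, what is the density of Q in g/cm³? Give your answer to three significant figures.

A diamond cubic unit cell contains Z = 8 atoms.
Cell volume: a³ = (591 pm)³ = (5.910 × 10^-8 cm)³ = 2.064 × 10^-22 cm³.
ρ = Z·M/(N_A·a³) = 8 × 191.4 / (6.022 × 10²³ × 2.064 × 10^-22) = 12.32 g/cm³.

12.3 g/cm³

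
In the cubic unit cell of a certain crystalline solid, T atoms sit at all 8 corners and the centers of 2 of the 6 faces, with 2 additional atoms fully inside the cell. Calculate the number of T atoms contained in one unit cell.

4

Corner atoms are shared by 8 cells (1/8 each), face atoms by 2 (1/2 each), interior atoms are unshared.
Net atoms = 8 × 1/8 + 2 × 1/2 + 2 = 1 + 1 + 2 = 4.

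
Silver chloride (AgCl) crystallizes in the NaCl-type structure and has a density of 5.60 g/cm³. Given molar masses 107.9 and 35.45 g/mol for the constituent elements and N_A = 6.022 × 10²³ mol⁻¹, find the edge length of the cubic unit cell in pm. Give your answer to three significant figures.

554 pm

M(AgCl) = 143.35 g/mol; Z = 4 formula units per cell.
a³ = Z·M/(N_A·ρ) = 4 × 143.35 / (6.022 × 10²³ × 5.60) = 1.700 × 10^-22 cm³, so a = 5.540 × 10^-8 cm = 554 pm.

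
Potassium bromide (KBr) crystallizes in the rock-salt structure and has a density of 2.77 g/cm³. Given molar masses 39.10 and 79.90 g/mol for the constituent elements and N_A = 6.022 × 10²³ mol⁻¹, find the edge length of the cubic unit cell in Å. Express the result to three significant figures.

M(KBr) = 119.0 g/mol; Z = 4 formula units per cell.
a³ = Z·M/(N_A·ρ) = 4 × 119.0 / (6.022 × 10²³ × 2.77) = 2.854 × 10^-22 cm³, so a = 6.584 × 10^-8 cm = 6.58 Å.

6.58 Å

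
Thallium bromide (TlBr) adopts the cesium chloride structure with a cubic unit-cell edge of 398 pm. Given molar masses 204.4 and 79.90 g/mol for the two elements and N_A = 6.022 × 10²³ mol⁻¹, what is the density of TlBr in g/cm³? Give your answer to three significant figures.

The cesium chloride structure contains Z = 1 formula unit per cell; M(TlBr) = 204.4 + 79.90 = 284.3 g/mol.
a³ = (3.980 × 10^-8 cm)³ = 6.304 × 10^-23 cm³.
ρ = 1 × 284.3 / (6.022 × 10²³ × 6.304 × 10^-23) = 7.488 g/cm³.

7.49 g/cm³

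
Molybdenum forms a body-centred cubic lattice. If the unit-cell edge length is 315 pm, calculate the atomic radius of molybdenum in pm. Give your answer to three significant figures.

In a BCC lattice, atoms touch along the body diagonal, so √3·a = 4r.
r = √3·a/4 = 1.7321 × 315 / 4 = 136 pm.

136 pm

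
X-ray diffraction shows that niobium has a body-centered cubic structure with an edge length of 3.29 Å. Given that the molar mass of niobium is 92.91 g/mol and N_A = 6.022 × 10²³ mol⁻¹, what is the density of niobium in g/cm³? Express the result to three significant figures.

8.66 g/cm³

A BCC unit cell contains Z = 2 atoms.
Cell volume: a³ = (3.29 Å)³ = (3.290 × 10^-8 cm)³ = 3.561 × 10^-23 cm³.
ρ = Z·M/(N_A·a³) = 2 × 92.91 / (6.022 × 10²³ × 3.561 × 10^-23) = 8.665 g/cm³.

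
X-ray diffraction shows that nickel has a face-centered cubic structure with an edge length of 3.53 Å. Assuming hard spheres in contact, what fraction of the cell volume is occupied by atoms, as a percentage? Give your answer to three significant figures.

74.0%

In an FCC lattice atoms touch along the face diagonal, so √2·a = 4r, so r = 0.3536a = 1.248 Å.
Packing fraction = Z·(4/3)πr³ / a³ = 4 × (4/3)π × (1.248)³ / (3.53)³ = 0.7405 = 74.0%.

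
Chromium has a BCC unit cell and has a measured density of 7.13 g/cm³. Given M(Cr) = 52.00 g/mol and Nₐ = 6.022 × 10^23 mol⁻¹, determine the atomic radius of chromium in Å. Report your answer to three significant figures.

1.25 Å

For a BCC cell (Z = 2), a³ = Z·M/(N_A·ρ) = 2 × 52.00 / (6.022 × 10²³ × 7.130) = 2.422 × 10^-23 cm³, so a = 2.893 × 10^-8 cm = 2.893 Å.
Atoms touch along the body diagonal, so √3·a = 4r, so r = 0.4330 × a = 1.25 Å.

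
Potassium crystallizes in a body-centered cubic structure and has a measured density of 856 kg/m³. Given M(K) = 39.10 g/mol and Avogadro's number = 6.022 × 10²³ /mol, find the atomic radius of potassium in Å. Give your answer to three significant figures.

For a BCC cell (Z = 2), a³ = Z·M/(N_A·ρ) = 2 × 39.10 / (6.022 × 10²³ × 0.8560) = 1.517 × 10^-22 cm³, so a = 5.333 × 10^-8 cm = 5.333 Å.
Atoms touch along the body diagonal, so √3·a = 4r, so r = 0.4330 × a = 2.31 Å.

2.31 Å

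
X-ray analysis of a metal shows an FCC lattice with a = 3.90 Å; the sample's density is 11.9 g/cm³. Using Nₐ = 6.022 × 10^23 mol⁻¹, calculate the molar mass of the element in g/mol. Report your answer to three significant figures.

An FCC cell has Z = 4 atoms; a = 3.900 × 10^-8 cm.
M = ρ·N_A·a³/Z = 11.9 × 6.022 × 10²³ × 5.932 × 10^-23 / 4 = 106 g/mol.

106 g/mol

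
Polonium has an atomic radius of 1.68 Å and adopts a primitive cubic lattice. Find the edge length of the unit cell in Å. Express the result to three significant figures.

3.36 Å

In a simple cubic lattice, atoms touch along the cell edge, so a = 2r.
a = 2r = 2 × 1.68 = 3.36 Å.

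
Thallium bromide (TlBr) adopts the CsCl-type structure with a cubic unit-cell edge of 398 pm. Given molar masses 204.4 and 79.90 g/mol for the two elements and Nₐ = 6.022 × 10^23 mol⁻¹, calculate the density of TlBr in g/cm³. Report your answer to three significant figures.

The CsCl-type structure contains Z = 1 formula unit per cell; M(TlBr) = 204.4 + 79.90 = 284.3 g/mol.
a³ = (3.980 × 10^-8 cm)³ = 6.304 × 10^-23 cm³.
ρ = 1 × 284.3 / (6.022 × 10²³ × 6.304 × 10^-23) = 7.488 g/cm³.

7.49 g/cm³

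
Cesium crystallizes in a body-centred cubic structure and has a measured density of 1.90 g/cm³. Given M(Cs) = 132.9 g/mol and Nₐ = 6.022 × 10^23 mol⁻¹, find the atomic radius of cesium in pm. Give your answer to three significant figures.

266 pm

For a BCC cell (Z = 2), a³ = Z·M/(N_A·ρ) = 2 × 132.9 / (6.022 × 10²³ × 1.900) = 2.323 × 10^-22 cm³, so a = 6.147 × 10^-8 cm = 614.7 pm.
Atoms touch along the body diagonal, so √3·a = 4r, so r = 0.4330 × a = 266 pm.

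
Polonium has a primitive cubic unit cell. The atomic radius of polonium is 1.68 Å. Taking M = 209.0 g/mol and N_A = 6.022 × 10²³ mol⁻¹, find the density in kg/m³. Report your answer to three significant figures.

9150 kg/m³

In a simple cubic lattice, atoms touch along the cell edge, so a = 2r, giving a = 3.360 Å = 3.360 × 10^-8 cm.
With Z = 1, ρ = Z·M/(N_A·a³) = 1 × 209.0 / (6.022 × 10²³ × 3.793 × 10^-23) = 9.149 g/cm³ = 9150 kg/m³.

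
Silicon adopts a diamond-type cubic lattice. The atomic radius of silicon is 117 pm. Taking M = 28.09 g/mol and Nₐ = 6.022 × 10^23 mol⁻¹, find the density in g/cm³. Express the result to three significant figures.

2.36 g/cm³

In a diamond cubic lattice, nearest neighbors lie along the body diagonal with √3·a = 8r, giving a = 540.4 pm = 5.404 × 10^-8 cm.
With Z = 8, ρ = Z·M/(N_A·a³) = 8 × 28.09 / (6.022 × 10²³ × 1.578 × 10^-22) = 2.365 g/cm³.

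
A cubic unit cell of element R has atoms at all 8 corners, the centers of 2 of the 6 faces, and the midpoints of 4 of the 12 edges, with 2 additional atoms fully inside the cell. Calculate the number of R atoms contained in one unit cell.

Corner atoms are shared by 8 cells (1/8 each), face atoms by 2 (1/2 each), edge atoms by 4 (1/4 each), interior atoms are unshared.
Net atoms = 8 × 1/8 + 2 × 1/2 + 4 × 1/4 + 2 = 1 + 1 + 1 + 2 = 5.

5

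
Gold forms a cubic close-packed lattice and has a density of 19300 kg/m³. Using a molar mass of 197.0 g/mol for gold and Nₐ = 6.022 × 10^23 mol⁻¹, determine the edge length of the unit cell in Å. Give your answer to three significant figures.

With Z = 4 atoms per FCC cell, a³ = Z·M/(N_A·ρ) = 4 × 197.0 / (6.022 × 10²³ × 19.30 g/cm³) = 6.780 × 10^-23 cm³.
a = (6.780 × 10^-23)^(1/3) = 4.078 × 10^-8 cm = 4.08 Å.

4.08 Å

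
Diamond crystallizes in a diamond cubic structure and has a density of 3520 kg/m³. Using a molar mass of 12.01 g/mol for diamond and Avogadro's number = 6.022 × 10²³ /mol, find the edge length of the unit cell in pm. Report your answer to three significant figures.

357 pm

With Z = 8 atoms per diamond cubic cell, a³ = Z·M/(N_A·ρ) = 8 × 12.01 / (6.022 × 10²³ × 3.520 g/cm³) = 4.533 × 10^-23 cm³.
a = (4.533 × 10^-23)^(1/3) = 3.565 × 10^-8 cm = 357 pm.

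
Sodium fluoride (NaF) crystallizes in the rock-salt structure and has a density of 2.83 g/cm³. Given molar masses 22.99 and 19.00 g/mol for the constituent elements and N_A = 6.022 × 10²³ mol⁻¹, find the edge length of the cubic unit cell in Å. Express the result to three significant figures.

M(NaF) = 41.99 g/mol; Z = 4 formula units per cell.
a³ = Z·M/(N_A·ρ) = 4 × 41.99 / (6.022 × 10²³ × 2.83) = 9.856 × 10^-23 cm³, so a = 4.619 × 10^-8 cm = 4.62 Å.

4.62 Å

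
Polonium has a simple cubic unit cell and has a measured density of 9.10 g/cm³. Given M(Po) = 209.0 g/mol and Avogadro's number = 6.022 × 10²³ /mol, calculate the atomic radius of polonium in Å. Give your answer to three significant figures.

1.68 Å

For a simple cubic cell (Z = 1), a³ = Z·M/(N_A·ρ) = 1 × 209.0 / (6.022 × 10²³ × 9.100) = 3.814 × 10^-23 cm³, so a = 3.366 × 10^-8 cm = 3.366 Å.
Atoms touch along the cell edge, so a = 2r, so r = 0.5000 × a = 1.68 Å.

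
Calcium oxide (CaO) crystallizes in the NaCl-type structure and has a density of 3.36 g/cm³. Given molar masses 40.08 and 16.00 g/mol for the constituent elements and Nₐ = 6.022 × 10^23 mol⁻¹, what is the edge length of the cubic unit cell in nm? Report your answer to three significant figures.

0.480 nm

M(CaO) = 56.08 g/mol; Z = 4 formula units per cell.
a³ = Z·M/(N_A·ρ) = 4 × 56.08 / (6.022 × 10²³ × 3.36) = 1.109 × 10^-22 cm³, so a = 4.804 × 10^-8 cm = 0.480 nm.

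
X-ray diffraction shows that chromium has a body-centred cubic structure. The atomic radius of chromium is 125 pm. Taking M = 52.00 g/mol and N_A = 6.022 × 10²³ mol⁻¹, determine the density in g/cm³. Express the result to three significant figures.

In a BCC lattice, atoms touch along the body diagonal, so √3·a = 4r, giving a = 288.7 pm = 2.887 × 10^-8 cm.
With Z = 2, ρ = Z·M/(N_A·a³) = 2 × 52.00 / (6.022 × 10²³ × 2.406 × 10^-23) = 7.179 g/cm³.

7.18 g/cm³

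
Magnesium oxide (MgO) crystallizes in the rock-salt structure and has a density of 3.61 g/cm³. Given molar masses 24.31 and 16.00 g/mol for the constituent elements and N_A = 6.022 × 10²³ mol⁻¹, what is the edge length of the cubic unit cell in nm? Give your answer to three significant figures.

M(MgO) = 40.31 g/mol; Z = 4 formula units per cell.
a³ = Z·M/(N_A·ρ) = 4 × 40.31 / (6.022 × 10²³ × 3.61) = 7.417 × 10^-23 cm³, so a = 4.202 × 10^-8 cm = 0.420 nm.

0.420 nm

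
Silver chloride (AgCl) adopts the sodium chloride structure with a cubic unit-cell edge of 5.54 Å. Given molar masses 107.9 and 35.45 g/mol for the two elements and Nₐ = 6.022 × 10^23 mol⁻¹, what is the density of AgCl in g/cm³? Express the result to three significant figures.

5.60 g/cm³

The sodium chloride structure contains Z = 4 formula units per cell; M(AgCl) = 107.9 + 35.45 = 143.35 g/mol.
a³ = (5.540 × 10^-8 cm)³ = 1.700 × 10^-22 cm³.
ρ = 4 × 143.35 / (6.022 × 10²³ × 1.700 × 10^-22) = 5.600 g/cm³.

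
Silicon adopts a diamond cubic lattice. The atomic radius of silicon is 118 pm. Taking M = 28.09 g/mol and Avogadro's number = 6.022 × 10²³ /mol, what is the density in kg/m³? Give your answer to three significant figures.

In a diamond cubic lattice, nearest neighbors lie along the body diagonal with √3·a = 8r, giving a = 545.0 pm = 5.450 × 10^-8 cm.
With Z = 8, ρ = Z·M/(N_A·a³) = 8 × 28.09 / (6.022 × 10²³ × 1.619 × 10^-22) = 2.305 g/cm³ = 2300 kg/m³.

2300 kg/m³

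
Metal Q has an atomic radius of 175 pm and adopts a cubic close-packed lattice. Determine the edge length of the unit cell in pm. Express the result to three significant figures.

In an FCC lattice, atoms touch along the face diagonal, so √2·a = 4r.
a = 4r/√2 = 4 × 175 / 1.4142 = 495 pm.

495 pm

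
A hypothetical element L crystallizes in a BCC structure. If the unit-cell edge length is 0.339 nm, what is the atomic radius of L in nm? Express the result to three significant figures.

0.147 nm

In a BCC lattice, atoms touch along the body diagonal, so √3·a = 4r.
r = √3·a/4 = 1.7321 × 0.339 / 4 = 0.147 nm.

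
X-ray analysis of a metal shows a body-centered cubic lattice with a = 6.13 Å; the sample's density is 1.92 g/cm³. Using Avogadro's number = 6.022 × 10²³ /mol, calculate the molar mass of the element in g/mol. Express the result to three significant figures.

133 g/mol

A BCC cell has Z = 2 atoms; a = 6.130 × 10^-8 cm.
M = ρ·N_A·a³/Z = 1.92 × 6.022 × 10²³ × 2.303 × 10^-22 / 2 = 133 g/mol.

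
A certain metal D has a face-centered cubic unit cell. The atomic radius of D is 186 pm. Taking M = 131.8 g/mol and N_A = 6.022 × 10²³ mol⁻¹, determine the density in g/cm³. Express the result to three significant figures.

6.01 g/cm³

In an FCC lattice, atoms touch along the face diagonal, so √2·a = 4r, giving a = 526.1 pm = 5.261 × 10^-8 cm.
With Z = 4, ρ = Z·M/(N_A·a³) = 4 × 131.8 / (6.022 × 10²³ × 1.456 × 10^-22) = 6.013 g/cm³.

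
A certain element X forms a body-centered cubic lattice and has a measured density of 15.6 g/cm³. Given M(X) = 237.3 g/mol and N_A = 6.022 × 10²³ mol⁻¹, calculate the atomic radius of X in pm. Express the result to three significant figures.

For a BCC cell (Z = 2), a³ = Z·M/(N_A·ρ) = 2 × 237.3 / (6.022 × 10²³ × 15.60) = 5.052 × 10^-23 cm³, so a = 3.697 × 10^-8 cm = 369.7 pm.
Atoms touch along the body diagonal, so √3·a = 4r, so r = 0.4330 × a = 160 pm.

160 pm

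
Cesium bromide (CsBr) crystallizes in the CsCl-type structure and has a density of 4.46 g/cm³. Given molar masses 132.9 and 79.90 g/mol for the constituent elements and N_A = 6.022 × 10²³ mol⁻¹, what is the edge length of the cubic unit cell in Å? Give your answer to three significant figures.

M(CsBr) = 212.8 g/mol; Z = 1 formula unit per cell.
a³ = Z·M/(N_A·ρ) = 1 × 212.8 / (6.022 × 10²³ × 4.46) = 7.923 × 10^-23 cm³, so a = 4.295 × 10^-8 cm = 4.30 Å.

4.30 Å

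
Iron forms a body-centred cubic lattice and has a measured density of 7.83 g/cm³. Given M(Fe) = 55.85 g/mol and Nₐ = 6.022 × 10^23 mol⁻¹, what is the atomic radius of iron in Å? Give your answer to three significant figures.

1.24 Å

For a BCC cell (Z = 2), a³ = Z·M/(N_A·ρ) = 2 × 55.85 / (6.022 × 10²³ × 7.830) = 2.369 × 10^-23 cm³, so a = 2.872 × 10^-8 cm = 2.872 Å.
Atoms touch along the body diagonal, so √3·a = 4r, so r = 0.4330 × a = 1.24 Å.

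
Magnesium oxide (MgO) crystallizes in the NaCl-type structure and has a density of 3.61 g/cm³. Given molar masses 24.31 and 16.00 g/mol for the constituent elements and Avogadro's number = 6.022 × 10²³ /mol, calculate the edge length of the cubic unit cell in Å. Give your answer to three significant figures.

M(MgO) = 40.31 g/mol; Z = 4 formula units per cell.
a³ = Z·M/(N_A·ρ) = 4 × 40.31 / (6.022 × 10²³ × 3.61) = 7.417 × 10^-23 cm³, so a = 4.202 × 10^-8 cm = 4.20 Å.

4.20 Å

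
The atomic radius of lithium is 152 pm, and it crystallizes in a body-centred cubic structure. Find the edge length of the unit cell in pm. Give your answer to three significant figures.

In a BCC lattice, atoms touch along the body diagonal, so √3·a = 4r.
a = 4r/√3 = 4 × 152 / 1.7321 = 351 pm.

351 pm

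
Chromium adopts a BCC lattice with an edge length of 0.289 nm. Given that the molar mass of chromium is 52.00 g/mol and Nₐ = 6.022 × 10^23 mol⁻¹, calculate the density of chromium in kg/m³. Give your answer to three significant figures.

A BCC unit cell contains Z = 2 atoms.
Cell volume: a³ = (0.289 nm)³ = (2.890 × 10^-8 cm)³ = 2.414 × 10^-23 cm³.
ρ = Z·M/(N_A·a³) = 2 × 52.00 / (6.022 × 10²³ × 2.414 × 10^-23) = 7.155 g/cm³ = 7150 kg/m³.

7150 kg/m³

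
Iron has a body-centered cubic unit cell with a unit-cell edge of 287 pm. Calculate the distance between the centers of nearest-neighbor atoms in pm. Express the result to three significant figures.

249 pm

In a BCC structure, atoms touch along the body diagonal, so √3·a = 4r; the nearest-neighbor distance equals 2r = 0.8660·a.
d = 0.8660 × 287 = 249 pm.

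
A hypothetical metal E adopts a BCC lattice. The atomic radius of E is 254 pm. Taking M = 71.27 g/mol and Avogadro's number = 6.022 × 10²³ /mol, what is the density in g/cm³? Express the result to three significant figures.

1.17 g/cm³

In a BCC lattice, atoms touch along the body diagonal, so √3·a = 4r, giving a = 586.6 pm = 5.866 × 10^-8 cm.
With Z = 2, ρ = Z·M/(N_A·a³) = 2 × 71.27 / (6.022 × 10²³ × 2.018 × 10^-22) = 1.173 g/cm³.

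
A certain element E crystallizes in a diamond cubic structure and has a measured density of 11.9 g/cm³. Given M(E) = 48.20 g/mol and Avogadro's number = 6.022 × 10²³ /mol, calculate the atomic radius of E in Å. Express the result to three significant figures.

0.817 Å

For a diamond cubic cell (Z = 8), a³ = Z·M/(N_A·ρ) = 8 × 48.20 / (6.022 × 10²³ × 11.90) = 5.381 × 10^-23 cm³, so a = 3.775 × 10^-8 cm = 3.775 Å.
Nearest neighbors lie along the body diagonal with √3·a = 8r, so r = 0.2165 × a = 0.817 Å.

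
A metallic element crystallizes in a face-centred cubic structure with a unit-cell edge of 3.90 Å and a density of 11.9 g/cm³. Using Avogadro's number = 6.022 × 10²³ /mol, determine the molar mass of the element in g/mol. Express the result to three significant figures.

106 g/mol

An FCC cell has Z = 4 atoms; a = 3.900 × 10^-8 cm.
M = ρ·N_A·a³/Z = 11.9 × 6.022 × 10²³ × 5.932 × 10^-23 / 4 = 106 g/mol.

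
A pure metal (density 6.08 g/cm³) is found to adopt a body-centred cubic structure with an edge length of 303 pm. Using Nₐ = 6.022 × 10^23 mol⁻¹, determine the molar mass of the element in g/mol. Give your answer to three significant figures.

50.9 g/mol

A BCC cell has Z = 2 atoms; a = 3.030 × 10^-8 cm.
M = ρ·N_A·a³/Z = 6.08 × 6.022 × 10²³ × 2.782 × 10^-23 / 2 = 50.9 g/mol.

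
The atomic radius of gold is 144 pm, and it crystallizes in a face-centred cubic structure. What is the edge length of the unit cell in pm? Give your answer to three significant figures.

407 pm

In an FCC lattice, atoms touch along the face diagonal, so √2·a = 4r.
a = 4r/√2 = 4 × 144 / 1.4142 = 407 pm.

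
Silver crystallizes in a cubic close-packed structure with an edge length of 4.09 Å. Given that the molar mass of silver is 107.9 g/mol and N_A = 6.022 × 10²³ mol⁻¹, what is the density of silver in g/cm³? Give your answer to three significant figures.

10.5 g/cm³

An FCC unit cell contains Z = 4 atoms.
Cell volume: a³ = (4.09 Å)³ = (4.090 × 10^-8 cm)³ = 6.842 × 10^-23 cm³.
ρ = Z·M/(N_A·a³) = 4 × 107.9 / (6.022 × 10²³ × 6.842 × 10^-23) = 10.48 g/cm³.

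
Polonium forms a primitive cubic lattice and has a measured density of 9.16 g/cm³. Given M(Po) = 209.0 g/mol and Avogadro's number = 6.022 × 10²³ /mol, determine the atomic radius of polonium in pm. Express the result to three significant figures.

168 pm

For a simple cubic cell (Z = 1), a³ = Z·M/(N_A·ρ) = 1 × 209.0 / (6.022 × 10²³ × 9.160) = 3.789 × 10^-23 cm³, so a = 3.359 × 10^-8 cm = 335.9 pm.
Atoms touch along the cell edge, so a = 2r, so r = 0.5000 × a = 168 pm.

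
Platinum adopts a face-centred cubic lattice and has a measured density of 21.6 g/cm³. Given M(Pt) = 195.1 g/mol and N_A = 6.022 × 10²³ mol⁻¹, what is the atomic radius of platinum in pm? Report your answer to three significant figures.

138 pm

For an FCC cell (Z = 4), a³ = Z·M/(N_A·ρ) = 4 × 195.1 / (6.022 × 10²³ × 21.60) = 6.000 × 10^-23 cm³, so a = 3.915 × 10^-8 cm = 391.5 pm.
Atoms touch along the face diagonal, so √2·a = 4r, so r = 0.3536 × a = 138 pm.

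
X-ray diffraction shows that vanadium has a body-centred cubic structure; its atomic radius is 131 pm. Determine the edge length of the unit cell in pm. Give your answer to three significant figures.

In a BCC lattice, atoms touch along the body diagonal, so √3·a = 4r.
a = 4r/√3 = 4 × 131 / 1.7321 = 303 pm.

303 pm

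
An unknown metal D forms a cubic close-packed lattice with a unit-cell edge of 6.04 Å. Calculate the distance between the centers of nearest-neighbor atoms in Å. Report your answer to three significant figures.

4.27 Å

In an FCC structure, atoms touch along the face diagonal, so √2·a = 4r; the nearest-neighbor distance equals 2r = 0.7071·a.
d = 0.7071 × 6.04 = 4.27 Å.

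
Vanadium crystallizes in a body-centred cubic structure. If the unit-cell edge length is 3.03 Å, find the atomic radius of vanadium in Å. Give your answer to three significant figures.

In a BCC lattice, atoms touch along the body diagonal, so √3·a = 4r.
r = √3·a/4 = 1.7321 × 3.03 / 4 = 1.31 Å.

1.31 Å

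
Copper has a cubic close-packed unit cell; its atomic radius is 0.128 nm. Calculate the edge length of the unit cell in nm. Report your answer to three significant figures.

In an FCC lattice, atoms touch along the face diagonal, so √2·a = 4r.
a = 4r/√2 = 4 × 0.128 / 1.4142 = 0.362 nm.

0.362 nm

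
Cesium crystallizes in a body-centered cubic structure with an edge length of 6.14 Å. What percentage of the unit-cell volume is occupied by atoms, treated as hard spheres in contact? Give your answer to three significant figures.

68.0%

In a BCC lattice atoms touch along the body diagonal, so √3·a = 4r, so r = 0.4330a = 2.659 Å.
Packing fraction = Z·(4/3)πr³ / a³ = 2 × (4/3)π × (2.659)³ / (6.14)³ = 0.6802 = 68.0%.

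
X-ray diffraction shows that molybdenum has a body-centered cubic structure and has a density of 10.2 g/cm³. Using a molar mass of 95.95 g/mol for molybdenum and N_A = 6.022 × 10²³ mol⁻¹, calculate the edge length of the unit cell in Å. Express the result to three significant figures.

3.15 Å

With Z = 2 atoms per BCC cell, a³ = Z·M/(N_A·ρ) = 2 × 95.95 / (6.022 × 10²³ × 10.20 g/cm³) = 3.124 × 10^-23 cm³.
a = (3.124 × 10^-23)^(1/3) = 3.150 × 10^-8 cm = 3.15 Å.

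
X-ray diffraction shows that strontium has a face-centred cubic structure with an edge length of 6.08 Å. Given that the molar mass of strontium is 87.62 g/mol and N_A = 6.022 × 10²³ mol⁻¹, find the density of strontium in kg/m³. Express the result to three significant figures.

2590 kg/m³

An FCC unit cell contains Z = 4 atoms.
Cell volume: a³ = (6.08 Å)³ = (6.080 × 10^-8 cm)³ = 2.248 × 10^-22 cm³.
ρ = Z·M/(N_A·a³) = 4 × 87.62 / (6.022 × 10²³ × 2.248 × 10^-22) = 2.589 g/cm³ = 2590 kg/m³.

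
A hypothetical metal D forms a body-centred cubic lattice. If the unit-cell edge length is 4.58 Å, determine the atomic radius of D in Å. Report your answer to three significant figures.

In a BCC lattice, atoms touch along the body diagonal, so √3·a = 4r.
r = √3·a/4 = 1.7321 × 4.58 / 4 = 1.98 Å.

1.98 Å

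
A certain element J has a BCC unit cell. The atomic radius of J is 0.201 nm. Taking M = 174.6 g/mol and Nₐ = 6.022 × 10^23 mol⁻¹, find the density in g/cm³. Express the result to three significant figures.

5.80 g/cm³

In a BCC lattice, atoms touch along the body diagonal, so √3·a = 4r, giving a = 0.4642 nm = 4.642 × 10^-8 cm.
With Z = 2, ρ = Z·M/(N_A·a³) = 2 × 174.6 / (6.022 × 10²³ × 1.000 × 10^-22) = 5.798 g/cm³.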